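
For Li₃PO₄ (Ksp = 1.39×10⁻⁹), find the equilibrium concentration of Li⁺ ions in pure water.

Li₃PO₄(s) ⇌ 3 Li⁺(aq) + PO₄³⁻(aq)
Call the molar solubility s, so that [Li⁺] = 3s and [PO₄³⁻] = s.
Ksp = [Li⁺]^3[PO₄³⁻] = (3s)^3 · s = 27s^4 = 1.39×10⁻⁹
s = 2.68×10⁻³ mol/L
[Li⁺] = 3s = 8.04×10⁻³ mol/L

8.04×10⁻³ M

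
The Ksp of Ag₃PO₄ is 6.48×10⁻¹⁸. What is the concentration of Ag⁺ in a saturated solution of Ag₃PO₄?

6.64×10⁻⁵ M

Ag₃PO₄(s) ⇌ 3 Ag⁺(aq) + PO₄³⁻(aq)
Let s be the molar solubility. Then [Ag⁺] = 3s and [PO₄³⁻] = s.
Ksp = [Ag⁺]^3[PO₄³⁻] = (3s)^3 · s = 27s^4 = 6.48×10⁻¹⁸
s = 2.21×10⁻⁵ mol L⁻¹
[Ag⁺] = 3s = 6.64×10⁻⁵ mol L⁻¹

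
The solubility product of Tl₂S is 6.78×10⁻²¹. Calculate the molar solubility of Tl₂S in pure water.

Tl₂S(s) ⇌ 2 Tl⁺(aq) + S²⁻(aq)
With molar solubility s: [Tl⁺] = 2s, [S²⁻] = s.
Ksp = [Tl⁺]^2[S²⁻] = (2s)^2 · s = 4s^3
4s^3 = 6.78×10⁻²¹  ⇒  s^3 = 1.70×10⁻²¹
Taking the 3rd root, s = 1.19×10⁻⁷ M.

1.19×10⁻⁷ M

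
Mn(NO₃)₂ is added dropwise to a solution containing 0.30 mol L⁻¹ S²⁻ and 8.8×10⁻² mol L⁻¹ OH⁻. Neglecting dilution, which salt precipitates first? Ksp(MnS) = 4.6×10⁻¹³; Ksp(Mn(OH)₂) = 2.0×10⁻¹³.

Precipitation begins when Q = Ksp.
For MnS: [Mn²⁺] = (Ksp/[S²⁻]) = 1.5×10⁻¹² mol L⁻¹
For Mn(OH)₂: [Mn²⁺] = (Ksp/[OH⁻]^2) = 2.6×10⁻¹¹ mol L⁻¹
The smaller threshold [Mn²⁺] is reached first, so MnS precipitates first.

MnS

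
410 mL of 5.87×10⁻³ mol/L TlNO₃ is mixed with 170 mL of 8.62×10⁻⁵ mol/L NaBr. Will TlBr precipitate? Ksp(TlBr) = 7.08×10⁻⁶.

After mixing, V = 410 mL + 170 mL = 580 mL.
[Tl⁺] = (5.87×10⁻³)(410)/580 = 4.15×10⁻³ mol/L
[Br⁻] = (8.62×10⁻⁵)(170)/580 = 2.53×10⁻⁵ mol/L
Q = [Tl⁺][Br⁻] = 1.05×10⁻⁷
Since Q (1.05×10⁻⁷) is less than Ksp (7.08×10⁻⁶), no TlBr precipitates.

No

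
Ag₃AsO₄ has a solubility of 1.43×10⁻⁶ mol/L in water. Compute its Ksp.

Ksp = 1.13×10⁻²²

Ag₃AsO₄(s) ⇌ 3 Ag⁺(aq) + AsO₄³⁻(aq)
Let s be the molar solubility. Then [Ag⁺] = 3s and [AsO₄³⁻] = s.
Ksp = [Ag⁺]^3[AsO₄³⁻] = (3s)^3 · s = 27s^4
Ksp = 27 × (1.43×10⁻⁶)^4 = 1.13×10⁻²²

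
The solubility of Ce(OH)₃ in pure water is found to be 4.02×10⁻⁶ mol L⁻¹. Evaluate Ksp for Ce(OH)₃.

Ksp = 7.05×10⁻²¹

Ce(OH)₃(s) ⇌ Ce³⁺(aq) + 3 OH⁻(aq)
For each mole of Ce(OH)₃ that dissolves per liter, [Ce³⁺] = s and [OH⁻] = 3s; let s denote this solubility.
Ksp = [Ce³⁺][OH⁻]^3 = s · (3s)^3 = 27s^4
Ksp = 27 × (4.02×10⁻⁶)^4 = 7.05×10⁻²¹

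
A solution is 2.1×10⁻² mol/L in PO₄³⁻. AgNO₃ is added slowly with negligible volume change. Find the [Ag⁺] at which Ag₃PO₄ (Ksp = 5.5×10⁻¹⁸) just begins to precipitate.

Precipitation of each salt begins when its ion product equals Ksp.
Ag₃PO₄(s) ⇌ 3 Ag⁺(aq) + PO₄³⁻(aq)
Ksp = [Ag⁺]^3[PO₄³⁻] = [Ag⁺]^3(2.1×10⁻²)
[Ag⁺]^3 = 5.5×10⁻¹⁸ / (2.1×10⁻²) = 2.6×10⁻¹⁶
[Ag⁺] = 6.4×10⁻⁶ mol/L

6.4×10⁻⁶ M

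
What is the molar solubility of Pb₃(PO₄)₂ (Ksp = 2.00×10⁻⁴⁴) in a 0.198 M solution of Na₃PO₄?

Pb₃(PO₄)₂(s) ⇌ 3 Pb²⁺(aq) + 2 PO₄³⁻(aq)
With PO₄³⁻ already at 0.198 M and s small, take [PO₄³⁻] ≈ 0.198 M and [Pb²⁺] = 3s.
Ksp = [Pb²⁺]^3[PO₄³⁻]^2 = (3s)^3(0.198)^2
(3s)^3 = 2.00×10⁻⁴⁴ / (0.198)^2 = 5.10×10⁻⁴³
s = 2.66×10⁻¹⁵ M

2.66×10⁻¹⁵ M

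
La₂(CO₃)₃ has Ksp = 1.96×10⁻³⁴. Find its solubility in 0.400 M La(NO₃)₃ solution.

3.57×10⁻¹² M

La₂(CO₃)₃(s) ⇌ 2 La³⁺(aq) + 3 CO₃²⁻(aq)
La³⁺ is already present at 0.400 M. If s mol/L of La₂(CO₃)₃ dissolves, [CO₃²⁻] = 3s while [La³⁺] ≈ 0.400 M.
Ksp = [La³⁺]^2[CO₃²⁻]^3 = (0.400)^2(3s)^3
(3s)^3 = 1.96×10⁻³⁴ / (0.400)^2 = 1.23×10⁻³³
s = 3.57×10⁻¹² M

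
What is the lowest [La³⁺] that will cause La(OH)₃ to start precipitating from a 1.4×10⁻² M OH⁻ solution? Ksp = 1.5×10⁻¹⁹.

5.5×10⁻¹⁴ M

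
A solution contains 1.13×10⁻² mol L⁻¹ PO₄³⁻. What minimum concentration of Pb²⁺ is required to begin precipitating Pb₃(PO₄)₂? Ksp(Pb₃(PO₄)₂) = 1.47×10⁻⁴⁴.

4.86×10⁻¹⁴ M

The threshold for precipitation is Q = Ksp.
Pb₃(PO₄)₂(s) ⇌ 3 Pb²⁺(aq) + 2 PO₄³⁻(aq)
Ksp = [Pb²⁺]^3[PO₄³⁻]^2 = [Pb²⁺]^3(1.13×10⁻²)^2
[Pb²⁺]^3 = 1.47×10⁻⁴⁴ / (1.13×10⁻²)^2 = 1.15×10⁻⁴⁰
[Pb²⁺] = 4.86×10⁻¹⁴ mol L⁻¹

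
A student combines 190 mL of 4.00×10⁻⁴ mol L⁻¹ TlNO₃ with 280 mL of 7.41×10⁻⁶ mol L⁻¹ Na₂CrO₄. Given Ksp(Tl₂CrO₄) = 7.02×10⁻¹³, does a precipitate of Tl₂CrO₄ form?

No

After mixing, V = 190 mL + 280 mL = 470 mL.
[Tl⁺] = (4.00×10⁻⁴)(190)/470 = 1.62×10⁻⁴ mol L⁻¹
[CrO₄²⁻] = (7.41×10⁻⁶)(280)/470 = 4.41×10⁻⁶ mol L⁻¹
Q = [Tl⁺]^2[CrO₄²⁻] = 1.15×10⁻¹³
Q = 1.15×10⁻¹³ < Ksp = 7.02×10⁻¹³, so the solution is unsaturated and no precipitate forms.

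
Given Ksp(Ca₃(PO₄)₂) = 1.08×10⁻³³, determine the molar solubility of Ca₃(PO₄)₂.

1.00×10⁻⁷ M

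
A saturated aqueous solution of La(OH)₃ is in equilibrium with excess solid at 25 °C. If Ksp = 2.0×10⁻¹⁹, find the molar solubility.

9.3×10⁻⁶ M

La(OH)₃(s) ⇌ La³⁺(aq) + 3 OH⁻(aq)
If s mol/L of La(OH)₃ dissolves, [La³⁺] = s and [OH⁻] = 3s.
Ksp = [La³⁺][OH⁻]^3 = s · (3s)^3 = 27s^4
27s^4 = 2.0×10⁻¹⁹  ⇒  s^4 = 7.4×10⁻²¹
Taking the 4th root, s = 9.3×10⁻⁶ mol L⁻¹.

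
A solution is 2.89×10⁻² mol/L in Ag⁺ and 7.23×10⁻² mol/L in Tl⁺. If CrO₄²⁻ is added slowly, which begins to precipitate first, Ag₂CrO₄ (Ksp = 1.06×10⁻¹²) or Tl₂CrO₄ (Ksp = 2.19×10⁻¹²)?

Tl₂CrO₄

A salt starts to precipitate once the ion product Q reaches its Ksp.
For Ag₂CrO₄: [CrO₄²⁻] = (Ksp/[Ag⁺]^2) = 1.27×10⁻⁹ mol/L
For Tl₂CrO₄: [CrO₄²⁻] = (Ksp/[Tl⁺]^2) = 4.19×10⁻¹⁰ mol/L
The smaller threshold [CrO₄²⁻] is reached first, so Tl₂CrO₄ precipitates first.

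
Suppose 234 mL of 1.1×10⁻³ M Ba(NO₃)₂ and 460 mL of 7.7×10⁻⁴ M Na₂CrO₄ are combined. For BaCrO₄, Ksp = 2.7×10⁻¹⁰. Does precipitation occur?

Yes

Total volume after mixing = 234 + 460 = 694 mL.
[Ba²⁺] = (1.1×10⁻³)(234)/694 = 3.7×10⁻⁴ M
[CrO₄²⁻] = (7.7×10⁻⁴)(460)/694 = 5.1×10⁻⁴ M
Q = [Ba²⁺][CrO₄²⁻] = 1.9×10⁻⁷
Because Q > Ksp (1.9×10⁻⁷ vs 2.7×10⁻¹⁰), a precipitate of BaCrO₄ forms.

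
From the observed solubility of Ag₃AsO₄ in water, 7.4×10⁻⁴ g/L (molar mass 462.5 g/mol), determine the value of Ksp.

Convert to molarity: s = 7.4×10⁻⁴ / 462.5 = 1.600×10⁻⁶ mol/L
Ag₃AsO₄(s) ⇌ 3 Ag⁺(aq) + AsO₄³⁻(aq)
With molar solubility s: [Ag⁺] = 3s, [AsO₄³⁻] = s.
Ksp = [Ag⁺]^3[AsO₄³⁻] = (3s)^3 · s = 27s^4
Ksp = 27 × (1.600×10⁻⁶)^4 = 1.8×10⁻²²

Ksp = 1.8×10⁻²²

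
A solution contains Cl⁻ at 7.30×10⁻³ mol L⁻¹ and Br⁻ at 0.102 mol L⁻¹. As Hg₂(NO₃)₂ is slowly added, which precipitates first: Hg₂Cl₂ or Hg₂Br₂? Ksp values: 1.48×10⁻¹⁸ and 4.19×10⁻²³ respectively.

Precipitation begins when Q = Ksp.
For Hg₂Cl₂: [Hg₂²⁺] = (Ksp/[Cl⁻]^2) = 2.78×10⁻¹⁴ mol L⁻¹
For Hg₂Br₂: [Hg₂²⁺] = (Ksp/[Br⁻]^2) = 4.03×10⁻²¹ mol L⁻¹
Hg₂Br₂ requires the lower [Hg₂²⁺], so it precipitates first.

Hg₂Br₂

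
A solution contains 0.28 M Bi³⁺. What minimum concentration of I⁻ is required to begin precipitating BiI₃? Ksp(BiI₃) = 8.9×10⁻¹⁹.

1.5×10⁻⁶ M

Each salt precipitates once Q = Ksp for that salt.
BiI₃(s) ⇌ Bi³⁺(aq) + 3 I⁻(aq)
Ksp = [Bi³⁺][I⁻]^3 = [I⁻]^3(0.28)
[I⁻]^3 = 8.9×10⁻¹⁹ / (0.28) = 3.2×10⁻¹⁸
[I⁻] = 1.5×10⁻⁶ M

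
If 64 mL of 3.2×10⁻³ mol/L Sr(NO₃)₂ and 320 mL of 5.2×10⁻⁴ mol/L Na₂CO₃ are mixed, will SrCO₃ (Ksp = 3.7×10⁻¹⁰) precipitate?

The combined volume is 384 mL.
[Sr²⁺] = (3.2×10⁻³)(64)/384 = 5.3×10⁻⁴ mol/L
[CO₃²⁻] = (5.2×10⁻⁴)(320)/384 = 4.3×10⁻⁴ mol/L
Q = [Sr²⁺][CO₃²⁻] = 2.3×10⁻⁷
Since Q (2.3×10⁻⁷) exceeds Ksp (3.7×10⁻¹⁰), SrCO₃ will precipitate.

Yes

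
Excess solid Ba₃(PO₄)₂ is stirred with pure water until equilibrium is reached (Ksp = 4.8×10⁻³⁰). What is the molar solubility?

Ba₃(PO₄)₂(s) ⇌ 3 Ba²⁺(aq) + 2 PO₄³⁻(aq)
For each mole of Ba₃(PO₄)₂ that dissolves per liter, [Ba²⁺] = 3s and [PO₄³⁻] = 2s; let s denote this solubility.
Ksp = [Ba²⁺]^3[PO₄³⁻]^2 = (3s)^3 · (2s)^2 = 108s^5
108s^5 = 4.8×10⁻³⁰  ⇒  s^5 = 4.4×10⁻³²
s = (4.4×10⁻³²)^(1/5) = 5.4×10⁻⁷ mol/L

5.4×10⁻⁷ M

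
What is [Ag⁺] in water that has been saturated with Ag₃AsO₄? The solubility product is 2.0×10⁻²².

4.9×10⁻⁶ M

Ag₃AsO₄(s) ⇌ 3 Ag⁺(aq) + AsO₄³⁻(aq)
For each mole of Ag₃AsO₄ that dissolves per liter, [Ag⁺] = 3s and [AsO₄³⁻] = s; let s denote this solubility.
Ksp = [Ag⁺]^3[AsO₄³⁻] = (3s)^3 · s = 27s^4 = 2.0×10⁻²²
s = 1.6×10⁻⁶ mol L⁻¹
[Ag⁺] = 3s = 4.9×10⁻⁶ mol L⁻¹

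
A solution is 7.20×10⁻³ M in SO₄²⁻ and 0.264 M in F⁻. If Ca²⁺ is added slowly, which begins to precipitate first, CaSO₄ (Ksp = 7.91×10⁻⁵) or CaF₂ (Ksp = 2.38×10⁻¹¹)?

Precipitation begins when Q = Ksp.
For CaSO₄: [Ca²⁺] = (Ksp/[SO₄²⁻]) = 1.10×10⁻² M
For CaF₂: [Ca²⁺] = (Ksp/[F⁻]^2) = 3.41×10⁻¹⁰ M
CaF₂ requires the lower [Ca²⁺], so it precipitates first.

CaF₂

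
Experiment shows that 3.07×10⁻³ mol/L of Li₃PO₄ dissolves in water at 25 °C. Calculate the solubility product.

Li₃PO₄(s) ⇌ 3 Li⁺(aq) + PO₄³⁻(aq)
For each mole of Li₃PO₄ that dissolves per liter, [Li⁺] = 3s and [PO₄³⁻] = s; let s denote this solubility.
Ksp = [Li⁺]^3[PO₄³⁻] = (3s)^3 · s = 27s^4
Ksp = 27 × (3.07×10⁻³)^4 = 2.40×10⁻⁹

Ksp = 2.40×10⁻⁹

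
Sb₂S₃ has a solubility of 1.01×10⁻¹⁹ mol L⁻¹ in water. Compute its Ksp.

Ksp = 1.14×10⁻⁹³

Sb₂S₃(s) ⇌ 2 Sb³⁺(aq) + 3 S²⁻(aq)
Call the molar solubility s, so that [Sb³⁺] = 2s and [S²⁻] = 3s.
Ksp = [Sb³⁺]^2[S²⁻]^3 = (2s)^2 · (3s)^3 = 108s^5
Ksp = 108 × (1.01×10⁻¹⁹)^5 = 1.14×10⁻⁹³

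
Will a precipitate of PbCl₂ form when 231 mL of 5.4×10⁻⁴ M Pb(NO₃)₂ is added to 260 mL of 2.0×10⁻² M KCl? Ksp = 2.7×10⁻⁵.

Total volume after mixing = 231 + 260 = 491 mL.
[Pb²⁺] = (5.4×10⁻⁴)(231)/491 = 2.5×10⁻⁴ M
[Cl⁻] = (2.0×10⁻²)(260)/491 = 1.1×10⁻² M
Q = [Pb²⁺][Cl⁻]^2 = 2.8×10⁻⁸
Q = 2.8×10⁻⁸ < Ksp = 2.7×10⁻⁵, so the solution is unsaturated and no precipitate forms.

No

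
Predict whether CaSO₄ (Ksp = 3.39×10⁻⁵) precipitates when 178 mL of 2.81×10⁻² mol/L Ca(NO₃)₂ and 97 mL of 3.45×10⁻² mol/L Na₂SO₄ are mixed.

Yes

The combined volume is 275 mL.
[Ca²⁺] = (2.81×10⁻²)(178)/275 = 1.82×10⁻² mol/L
[SO₄²⁻] = (3.45×10⁻²)(97)/275 = 1.22×10⁻² mol/L
Q = [Ca²⁺][SO₄²⁻] = 2.21×10⁻⁴
Q = 2.21×10⁻⁴ > Ksp = 3.39×10⁻⁵, so the solution is supersaturated and CaSO₄ precipitates.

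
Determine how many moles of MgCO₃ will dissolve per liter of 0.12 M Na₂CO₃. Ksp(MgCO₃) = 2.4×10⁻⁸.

2.0×10⁻⁷ M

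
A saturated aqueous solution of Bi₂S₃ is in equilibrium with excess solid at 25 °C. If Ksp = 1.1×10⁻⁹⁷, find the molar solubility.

Bi₂S₃(s) ⇌ 2 Bi³⁺(aq) + 3 S²⁻(aq)
Call the molar solubility s, so that [Bi³⁺] = 2s and [S²⁻] = 3s.
Ksp = [Bi³⁺]^2[S²⁻]^3 = (2s)^2 · (3s)^3 = 108s^5
108s^5 = 1.1×10⁻⁹⁷  ⇒  s^5 = 1.0×10⁻⁹⁹
s = 1.6×10⁻²⁰ mol L⁻¹

1.6×10⁻²⁰ M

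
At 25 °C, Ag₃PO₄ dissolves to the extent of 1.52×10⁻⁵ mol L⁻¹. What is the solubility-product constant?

Ag₃PO₄(s) ⇌ 3 Ag⁺(aq) + PO₄³⁻(aq)
Let s be the molar solubility. Then [Ag⁺] = 3s and [PO₄³⁻] = s.
Ksp = [Ag⁺]^3[PO₄³⁻] = (3s)^3 · s = 27s^4
Ksp = 27 × (1.52×10⁻⁵)^4 = 1.44×10⁻¹⁸

Ksp = 1.44×10⁻¹⁸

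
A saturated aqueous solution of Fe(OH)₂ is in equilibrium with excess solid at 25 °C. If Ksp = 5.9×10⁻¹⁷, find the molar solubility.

Fe(OH)₂(s) ⇌ Fe²⁺(aq) + 2 OH⁻(aq)
Let s be the molar solubility. Then [Fe²⁺] = s and [OH⁻] = 2s.
Ksp = [Fe²⁺][OH⁻]^2 = s · (2s)^2 = 4s^3
4s^3 = 5.9×10⁻¹⁷  ⇒  s^3 = 1.5×10⁻¹⁷
s = (1.5×10⁻¹⁷)^(1/3) = 2.5×10⁻⁶ mol/L

2.5×10⁻⁶ M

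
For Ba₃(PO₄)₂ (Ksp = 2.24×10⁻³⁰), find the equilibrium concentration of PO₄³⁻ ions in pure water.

9.21×10⁻⁷ M

Ba₃(PO₄)₂(s) ⇌ 3 Ba²⁺(aq) + 2 PO₄³⁻(aq)
If s mol/L of Ba₃(PO₄)₂ dissolves, [Ba²⁺] = 3s and [PO₄³⁻] = 2s.
Ksp = [Ba²⁺]^3[PO₄³⁻]^2 = (3s)^3 · (2s)^2 = 108s^5 = 2.24×10⁻³⁰
s = 4.61×10⁻⁷ mol/L
[PO₄³⁻] = 2s = 9.21×10⁻⁷ mol/L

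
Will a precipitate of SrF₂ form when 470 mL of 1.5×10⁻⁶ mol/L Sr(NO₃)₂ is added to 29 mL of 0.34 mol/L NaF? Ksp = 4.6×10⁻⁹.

The combined volume is 499 mL.
[Sr²⁺] = (1.5×10⁻⁶)(470)/499 = 1.4×10⁻⁶ mol/L
[F⁻] = (0.34)(29)/499 = 2.0×10⁻² mol/L
Q = [Sr²⁺][F⁻]^2 = 5.5×10⁻¹⁰
Q = 5.5×10⁻¹⁰ < Ksp = 4.6×10⁻⁹, so the solution is unsaturated and no precipitate forms.

No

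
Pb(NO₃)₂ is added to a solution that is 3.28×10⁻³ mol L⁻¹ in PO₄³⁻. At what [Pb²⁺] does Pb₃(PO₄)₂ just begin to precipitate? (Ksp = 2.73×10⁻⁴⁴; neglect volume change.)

1.36×10⁻¹³ M

A salt starts to precipitate once the ion product Q reaches its Ksp.
Pb₃(PO₄)₂(s) ⇌ 3 Pb²⁺(aq) + 2 PO₄³⁻(aq)
Ksp = [Pb²⁺]^3[PO₄³⁻]^2 = [Pb²⁺]^3(3.28×10⁻³)^2
[Pb²⁺]^3 = 2.73×10⁻⁴⁴ / (3.28×10⁻³)^2 = 2.54×10⁻³⁹
[Pb²⁺] = 1.36×10⁻¹³ mol L⁻¹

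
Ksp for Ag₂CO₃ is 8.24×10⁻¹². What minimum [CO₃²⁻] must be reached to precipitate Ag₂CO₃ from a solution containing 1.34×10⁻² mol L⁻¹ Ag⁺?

4.59×10⁻⁸ M

The threshold for precipitation is Q = Ksp.
Ag₂CO₃(s) ⇌ 2 Ag⁺(aq) + CO₃²⁻(aq)
Ksp = [Ag⁺]^2[CO₃²⁻] = [CO₃²⁻](1.34×10⁻²)^2
[CO₃²⁻] = 8.24×10⁻¹² / (1.34×10⁻²)^2 = 4.59×10⁻⁸
[CO₃²⁻] = 4.59×10⁻⁸ mol L⁻¹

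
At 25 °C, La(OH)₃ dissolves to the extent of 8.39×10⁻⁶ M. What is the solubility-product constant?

Ksp = 1.34×10⁻¹⁹

La(OH)₃(s) ⇌ La³⁺(aq) + 3 OH⁻(aq)
Let s be the molar solubility. Then [La³⁺] = s and [OH⁻] = 3s.
Ksp = [La³⁺][OH⁻]^3 = s · (3s)^3 = 27s^4
Ksp = 27 × (8.39×10⁻⁶)^4 = 1.34×10⁻¹⁹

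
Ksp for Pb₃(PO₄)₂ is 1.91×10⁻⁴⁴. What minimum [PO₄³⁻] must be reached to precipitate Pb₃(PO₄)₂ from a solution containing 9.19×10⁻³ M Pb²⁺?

1.57×10⁻¹⁹ M

The threshold for precipitation is Q = Ksp.
Pb₃(PO₄)₂(s) ⇌ 3 Pb²⁺(aq) + 2 PO₄³⁻(aq)
Ksp = [Pb²⁺]^3[PO₄³⁻]^2 = [PO₄³⁻]^2(9.19×10⁻³)^3
[PO₄³⁻]^2 = 1.91×10⁻⁴⁴ / (9.19×10⁻³)^3 = 2.46×10⁻³⁸
[PO₄³⁻] = 1.57×10⁻¹⁹ M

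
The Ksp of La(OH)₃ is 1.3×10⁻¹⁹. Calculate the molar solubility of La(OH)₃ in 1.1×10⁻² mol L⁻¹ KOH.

9.8×10⁻¹⁴ M

La(OH)₃(s) ⇌ La³⁺(aq) + 3 OH⁻(aq)
OH⁻ is already present at 1.1×10⁻² mol L⁻¹. If s mol/L of La(OH)₃ dissolves, [La³⁺] = s while [OH⁻] ≈ 1.1×10⁻² mol L⁻¹.
Ksp = [La³⁺][OH⁻]^3 = s(1.1×10⁻²)^3
s = 1.3×10⁻¹⁹ / (1.1×10⁻²)^3 = 9.8×10⁻¹⁴
s = 9.8×10⁻¹⁴ mol L⁻¹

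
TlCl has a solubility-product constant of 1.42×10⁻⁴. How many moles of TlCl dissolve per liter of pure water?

TlCl(s) ⇌ Tl⁺(aq) + Cl⁻(aq)
Let s be the molar solubility. Then [Tl⁺] = s and [Cl⁻] = s.
Ksp = [Tl⁺][Cl⁻] = s · s = s^2
s^2 = 1.42×10⁻⁴
s = 1.19×10⁻² mol/L

1.19×10⁻² M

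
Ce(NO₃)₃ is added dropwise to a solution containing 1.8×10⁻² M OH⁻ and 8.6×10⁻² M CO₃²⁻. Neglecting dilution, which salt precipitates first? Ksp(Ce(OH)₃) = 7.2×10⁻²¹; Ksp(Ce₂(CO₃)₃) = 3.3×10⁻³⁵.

Precipitation begins when Q = Ksp.
For Ce(OH)₃: [Ce³⁺] = (Ksp/[OH⁻]^3) = 1.2×10⁻¹⁵ M
For Ce₂(CO₃)₃: [Ce³⁺] = (Ksp/[CO₃²⁻]^3)^(1/2) = 2.3×10⁻¹⁶ M
Ce₂(CO₃)₃ requires the lower [Ce³⁺], so it precipitates first.

Ce₂(CO₃)₃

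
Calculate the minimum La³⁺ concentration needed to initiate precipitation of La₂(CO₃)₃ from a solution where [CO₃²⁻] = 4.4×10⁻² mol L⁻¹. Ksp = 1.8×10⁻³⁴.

Each salt precipitates once Q = Ksp for that salt.
La₂(CO₃)₃(s) ⇌ 2 La³⁺(aq) + 3 CO₃²⁻(aq)
Ksp = [La³⁺]^2[CO₃²⁻]^3 = [La³⁺]^2(4.4×10⁻²)^3
[La³⁺]^2 = 1.8×10⁻³⁴ / (4.4×10⁻²)^3 = 2.1×10⁻³⁰
[La³⁺] = 1.5×10⁻¹⁵ mol L⁻¹

1.5×10⁻¹⁵ M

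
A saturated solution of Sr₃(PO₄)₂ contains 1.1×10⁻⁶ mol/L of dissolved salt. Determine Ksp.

Sr₃(PO₄)₂(s) ⇌ 3 Sr²⁺(aq) + 2 PO₄³⁻(aq)
With molar solubility s: [Sr²⁺] = 3s, [PO₄³⁻] = 2s.
Ksp = [Sr²⁺]^3[PO₄³⁻]^2 = (3s)^3 · (2s)^2 = 108s^5
Ksp = 108 × (1.1×10⁻⁶)^5 = 1.7×10⁻²⁸

Ksp = 1.7×10⁻²⁸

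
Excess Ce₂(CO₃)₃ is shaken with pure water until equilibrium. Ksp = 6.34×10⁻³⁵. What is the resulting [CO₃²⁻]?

1.70×10⁻⁷ M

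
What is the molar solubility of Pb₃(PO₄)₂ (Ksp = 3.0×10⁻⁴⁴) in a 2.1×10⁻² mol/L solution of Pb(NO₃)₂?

2.8×10⁻²⁰ M

Pb₃(PO₄)₂(s) ⇌ 3 Pb²⁺(aq) + 2 PO₄³⁻(aq)
Let s be the solubility of Pb₃(PO₄)₂ here. The common ion gives [Pb²⁺] ≈ 2.1×10⁻² mol/L, and [PO₄³⁻] = 2s.
Ksp = [Pb²⁺]^3[PO₄³⁻]^2 = (2.1×10⁻²)^3(2s)^2
(2s)^2 = 3.0×10⁻⁴⁴ / (2.1×10⁻²)^3 = 3.2×10⁻³⁹
s = 2.8×10⁻²⁰ mol/L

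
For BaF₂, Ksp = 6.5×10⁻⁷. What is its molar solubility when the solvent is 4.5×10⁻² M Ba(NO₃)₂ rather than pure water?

BaF₂(s) ⇌ Ba²⁺(aq) + 2 F⁻(aq)
Ba²⁺ is already present at 4.5×10⁻² M. If s mol/L of BaF₂ dissolves, [F⁻] = 2s while [Ba²⁺] ≈ 4.5×10⁻² M.
Ksp = [Ba²⁺][F⁻]^2 = (4.5×10⁻²)(2s)^2
(2s)^2 = 6.5×10⁻⁷ / (4.5×10⁻²) = 1.4×10⁻⁵
s = 1.9×10⁻³ M

1.9×10⁻³ M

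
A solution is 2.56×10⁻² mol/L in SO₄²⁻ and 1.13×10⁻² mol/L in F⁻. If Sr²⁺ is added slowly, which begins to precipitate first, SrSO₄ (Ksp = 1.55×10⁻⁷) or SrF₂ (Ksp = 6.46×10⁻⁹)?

SrSO₄

Precipitation begins when Q = Ksp.
For SrSO₄: [Sr²⁺] = (Ksp/[SO₄²⁻]) = 6.05×10⁻⁶ mol/L
For SrF₂: [Sr²⁺] = (Ksp/[F⁻]^2) = 5.06×10⁻⁵ mol/L
The smaller threshold [Sr²⁺] is reached first, so SrSO₄ precipitates first.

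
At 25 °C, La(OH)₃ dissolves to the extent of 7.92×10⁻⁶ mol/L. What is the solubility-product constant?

Ksp = 1.06×10⁻¹⁹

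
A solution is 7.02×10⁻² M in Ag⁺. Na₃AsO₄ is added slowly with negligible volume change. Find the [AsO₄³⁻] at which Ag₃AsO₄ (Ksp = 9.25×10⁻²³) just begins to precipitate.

Each salt precipitates once Q = Ksp for that salt.
Ag₃AsO₄(s) ⇌ 3 Ag⁺(aq) + AsO₄³⁻(aq)
Ksp = [Ag⁺]^3[AsO₄³⁻] = [AsO₄³⁻](7.02×10⁻²)^3
[AsO₄³⁻] = 9.25×10⁻²³ / (7.02×10⁻²)^3 = 2.67×10⁻¹⁹
[AsO₄³⁻] = 2.67×10⁻¹⁹ M

2.67×10⁻¹⁹ M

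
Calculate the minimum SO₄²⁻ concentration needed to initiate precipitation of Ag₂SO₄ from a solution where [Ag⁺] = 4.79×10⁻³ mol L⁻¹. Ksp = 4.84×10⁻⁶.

0.211 M

Each salt precipitates once Q = Ksp for that salt.
Ag₂SO₄(s) ⇌ 2 Ag⁺(aq) + SO₄²⁻(aq)
Ksp = [Ag⁺]^2[SO₄²⁻] = [SO₄²⁻](4.79×10⁻³)^2
[SO₄²⁻] = 4.84×10⁻⁶ / (4.79×10⁻³)^2 = 0.211
[SO₄²⁻] = 0.211 mol L⁻¹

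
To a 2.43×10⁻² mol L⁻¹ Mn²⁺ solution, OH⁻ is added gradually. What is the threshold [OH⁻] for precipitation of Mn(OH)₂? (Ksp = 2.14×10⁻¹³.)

A salt starts to precipitate once the ion product Q reaches its Ksp.
Mn(OH)₂(s) ⇌ Mn²⁺(aq) + 2 OH⁻(aq)
Ksp = [Mn²⁺][OH⁻]^2 = [OH⁻]^2(2.43×10⁻²)
[OH⁻]^2 = 2.14×10⁻¹³ / (2.43×10⁻²) = 8.81×10⁻¹²
[OH⁻] = 2.97×10⁻⁶ mol L⁻¹

2.97×10⁻⁶ M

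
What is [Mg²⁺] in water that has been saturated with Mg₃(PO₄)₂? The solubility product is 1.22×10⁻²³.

3.07×10⁻⁵ M

Mg₃(PO₄)₂(s) ⇌ 3 Mg²⁺(aq) + 2 PO₄³⁻(aq)
Call the molar solubility s, so that [Mg²⁺] = 3s and [PO₄³⁻] = 2s.
Ksp = [Mg²⁺]^3[PO₄³⁻]^2 = (3s)^3 · (2s)^2 = 108s^5 = 1.22×10⁻²³
s = 1.02×10⁻⁵ mol L⁻¹
[Mg²⁺] = 3s = 3.07×10⁻⁵ mol L⁻¹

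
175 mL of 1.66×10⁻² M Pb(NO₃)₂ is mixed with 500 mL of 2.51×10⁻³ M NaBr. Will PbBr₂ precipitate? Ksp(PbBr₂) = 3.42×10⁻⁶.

After mixing, V = 175 mL + 500 mL = 675 mL.
[Pb²⁺] = (1.66×10⁻²)(175)/675 = 4.30×10⁻³ M
[Br⁻] = (2.51×10⁻³)(500)/675 = 1.86×10⁻³ M
Q = [Pb²⁺][Br⁻]^2 = 1.49×10⁻⁸
Q < Ksp (1.49×10⁻⁸ vs 3.42×10⁻⁶); the solution remains unsaturated and no precipitate forms.

No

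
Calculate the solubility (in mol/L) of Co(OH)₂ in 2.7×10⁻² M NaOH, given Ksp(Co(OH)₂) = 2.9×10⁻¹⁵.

4.0×10⁻¹² M

Co(OH)₂(s) ⇌ Co²⁺(aq) + 2 OH⁻(aq)
Let s be the solubility of Co(OH)₂ here. The common ion gives [OH⁻] ≈ 2.7×10⁻² M, and [Co²⁺] = s.
Ksp = [Co²⁺][OH⁻]^2 = s(2.7×10⁻²)^2
s = 2.9×10⁻¹⁵ / (2.7×10⁻²)^2 = 4.0×10⁻¹²
s = 4.0×10⁻¹² M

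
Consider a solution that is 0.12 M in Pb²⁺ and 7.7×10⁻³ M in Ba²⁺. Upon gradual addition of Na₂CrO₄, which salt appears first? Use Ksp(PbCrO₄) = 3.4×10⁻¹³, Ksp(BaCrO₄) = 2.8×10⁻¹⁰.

PbCrO₄

The threshold for precipitation is Q = Ksp.
For PbCrO₄: [CrO₄²⁻] = (Ksp/[Pb²⁺]) = 2.8×10⁻¹² M
For BaCrO₄: [CrO₄²⁻] = (Ksp/[Ba²⁺]) = 3.6×10⁻⁸ M
Since PbCrO₄ needs less CrO₄²⁻ to reach saturation, it precipitates first.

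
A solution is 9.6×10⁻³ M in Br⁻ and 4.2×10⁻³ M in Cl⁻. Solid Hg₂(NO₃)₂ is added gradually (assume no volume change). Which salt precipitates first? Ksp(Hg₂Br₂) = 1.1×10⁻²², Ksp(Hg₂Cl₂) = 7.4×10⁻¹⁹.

Hg₂Br₂

A salt starts to precipitate once the ion product Q reaches its Ksp.
For Hg₂Br₂: [Hg₂²⁺] = (Ksp/[Br⁻]^2) = 1.2×10⁻¹⁸ M
For Hg₂Cl₂: [Hg₂²⁺] = (Ksp/[Cl⁻]^2) = 4.2×10⁻¹⁴ M
The smaller threshold [Hg₂²⁺] is reached first, so Hg₂Br₂ precipitates first.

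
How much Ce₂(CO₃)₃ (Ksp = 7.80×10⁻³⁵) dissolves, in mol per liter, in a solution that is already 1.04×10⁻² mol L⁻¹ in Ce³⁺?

2.99×10⁻¹¹ M

Ce₂(CO₃)₃(s) ⇌ 2 Ce³⁺(aq) + 3 CO₃²⁻(aq)
Let s be the solubility of Ce₂(CO₃)₃ here. The common ion gives [Ce³⁺] ≈ 1.04×10⁻² mol L⁻¹, and [CO₃²⁻] = 3s.
Ksp = [Ce³⁺]^2[CO₃²⁻]^3 = (1.04×10⁻²)^2(3s)^3
(3s)^3 = 7.80×10⁻³⁵ / (1.04×10⁻²)^2 = 7.21×10⁻³¹
s = 2.99×10⁻¹¹ mol L⁻¹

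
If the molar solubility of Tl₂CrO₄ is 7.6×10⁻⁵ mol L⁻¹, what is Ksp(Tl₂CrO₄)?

Ksp = 1.8×10⁻¹²

Tl₂CrO₄(s) ⇌ 2 Tl⁺(aq) + CrO₄²⁻(aq)
With molar solubility s: [Tl⁺] = 2s, [CrO₄²⁻] = s.
Ksp = [Tl⁺]^2[CrO₄²⁻] = (2s)^2 · s = 4s^3
Ksp = 4 × (7.6×10⁻⁵)^3 = 1.8×10⁻¹²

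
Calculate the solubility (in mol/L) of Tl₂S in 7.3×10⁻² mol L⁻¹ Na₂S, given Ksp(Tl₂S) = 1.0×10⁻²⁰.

1.9×10⁻¹⁰ M

Tl₂S(s) ⇌ 2 Tl⁺(aq) + S²⁻(aq)
The solution already contains S²⁻ at 7.3×10⁻² mol L⁻¹. Let s be the molar solubility of Tl₂S.
[S²⁻] ≈ 7.3×10⁻² mol L⁻¹ (common ion dominates); [Tl⁺] = 2s.
Ksp = [Tl⁺]^2[S²⁻] = (2s)^2(7.3×10⁻²)
(2s)^2 = 1.0×10⁻²⁰ / (7.3×10⁻²) = 1.4×10⁻¹⁹
s = 1.9×10⁻¹⁰ mol L⁻¹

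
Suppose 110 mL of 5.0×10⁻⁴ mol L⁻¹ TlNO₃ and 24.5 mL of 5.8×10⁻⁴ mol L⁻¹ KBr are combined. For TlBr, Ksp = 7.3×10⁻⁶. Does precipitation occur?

No

After mixing, V = 110 mL + 24.5 mL = 134.5 mL.
[Tl⁺] = (5.0×10⁻⁴)(110)/134.5 = 4.1×10⁻⁴ mol L⁻¹
[Br⁻] = (5.8×10⁻⁴)(24.5)/134.5 = 1.1×10⁻⁴ mol L⁻¹
Q = [Tl⁺][Br⁻] = 4.3×10⁻⁸
Since Q (4.3×10⁻⁸) is less than Ksp (7.3×10⁻⁶), no TlBr precipitates.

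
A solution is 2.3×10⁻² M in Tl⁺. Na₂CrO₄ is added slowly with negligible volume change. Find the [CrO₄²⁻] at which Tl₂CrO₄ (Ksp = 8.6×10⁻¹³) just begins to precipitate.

1.6×10⁻⁹ M

Precipitation begins when Q = Ksp.
Tl₂CrO₄(s) ⇌ 2 Tl⁺(aq) + CrO₄²⁻(aq)
Ksp = [Tl⁺]^2[CrO₄²⁻] = [CrO₄²⁻](2.3×10⁻²)^2
[CrO₄²⁻] = 8.6×10⁻¹³ / (2.3×10⁻²)^2 = 1.6×10⁻⁹
[CrO₄²⁻] = 1.6×10⁻⁹ M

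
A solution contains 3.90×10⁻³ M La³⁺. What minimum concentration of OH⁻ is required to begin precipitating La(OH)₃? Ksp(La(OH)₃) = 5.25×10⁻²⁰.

Precipitation begins when Q = Ksp.
La(OH)₃(s) ⇌ La³⁺(aq) + 3 OH⁻(aq)
Ksp = [La³⁺][OH⁻]^3 = [OH⁻]^3(3.90×10⁻³)
[OH⁻]^3 = 5.25×10⁻²⁰ / (3.90×10⁻³) = 1.35×10⁻¹⁷
[OH⁻] = 2.38×10⁻⁶ M

2.38×10⁻⁶ M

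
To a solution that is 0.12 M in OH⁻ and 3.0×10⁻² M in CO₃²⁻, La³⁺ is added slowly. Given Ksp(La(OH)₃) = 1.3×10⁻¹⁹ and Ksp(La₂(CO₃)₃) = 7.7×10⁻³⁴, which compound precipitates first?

La(OH)₃

Precipitation begins when Q = Ksp.
For La(OH)₃: [La³⁺] = (Ksp/[OH⁻]^3) = 7.5×10⁻¹⁷ M
For La₂(CO₃)₃: [La³⁺] = (Ksp/[CO₃²⁻]^3)^(1/2) = 5.3×10⁻¹⁵ M
La(OH)₃ requires the lower [La³⁺], so it precipitates first.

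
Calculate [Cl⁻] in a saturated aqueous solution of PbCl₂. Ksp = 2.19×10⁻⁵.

PbCl₂(s) ⇌ Pb²⁺(aq) + 2 Cl⁻(aq)
Call the molar solubility s, so that [Pb²⁺] = s and [Cl⁻] = 2s.
Ksp = [Pb²⁺][Cl⁻]^2 = s · (2s)^2 = 4s^3 = 2.19×10⁻⁵
s = 1.76×10⁻² M
[Cl⁻] = 2s = 3.52×10⁻² M

3.52×10⁻² M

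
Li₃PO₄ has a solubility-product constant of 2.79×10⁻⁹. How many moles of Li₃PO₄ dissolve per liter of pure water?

Li₃PO₄(s) ⇌ 3 Li⁺(aq) + PO₄³⁻(aq)
If s mol/L of Li₃PO₄ dissolves, [Li⁺] = 3s and [PO₄³⁻] = s.
Ksp = [Li⁺]^3[PO₄³⁻] = (3s)^3 · s = 27s^4
27s^4 = 2.79×10⁻⁹  ⇒  s^4 = 1.03×10⁻¹⁰
s = (1.03×10⁻¹⁰)^(1/4) = 3.19×10⁻³ M

3.19×10⁻³ M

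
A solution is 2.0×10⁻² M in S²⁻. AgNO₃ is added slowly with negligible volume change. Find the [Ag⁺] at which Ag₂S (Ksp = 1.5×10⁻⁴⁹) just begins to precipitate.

The threshold for precipitation is Q = Ksp.
Ag₂S(s) ⇌ 2 Ag⁺(aq) + S²⁻(aq)
Ksp = [Ag⁺]^2[S²⁻] = [Ag⁺]^2(2.0×10⁻²)
[Ag⁺]^2 = 1.5×10⁻⁴⁹ / (2.0×10⁻²) = 7.5×10⁻⁴⁸
[Ag⁺] = 2.7×10⁻²⁴ M

2.7×10⁻²⁴ M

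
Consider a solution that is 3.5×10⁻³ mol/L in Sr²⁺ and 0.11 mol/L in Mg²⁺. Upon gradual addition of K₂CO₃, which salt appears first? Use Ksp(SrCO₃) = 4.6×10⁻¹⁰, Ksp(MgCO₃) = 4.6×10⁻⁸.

SrCO₃

A salt starts to precipitate once the ion product Q reaches its Ksp.
For SrCO₃: [CO₃²⁻] = (Ksp/[Sr²⁺]) = 1.3×10⁻⁷ mol/L
For MgCO₃: [CO₃²⁻] = (Ksp/[Mg²⁺]) = 4.2×10⁻⁷ mol/L
The smaller threshold [CO₃²⁻] is reached first, so SrCO₃ precipitates first.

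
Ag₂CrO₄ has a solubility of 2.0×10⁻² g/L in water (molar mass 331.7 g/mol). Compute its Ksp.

Ksp = 8.8×10⁻¹³

Convert to molarity: s = 2.0×10⁻² / 331.7 = 6.030×10⁻⁵ mol/L
Ag₂CrO₄(s) ⇌ 2 Ag⁺(aq) + CrO₄²⁻(aq)
With molar solubility s: [Ag⁺] = 2s, [CrO₄²⁻] = s.
Ksp = [Ag⁺]^2[CrO₄²⁻] = (2s)^2 · s = 4s^3
Ksp = 4 × (6.030×10⁻⁵)^3 = 8.8×10⁻¹³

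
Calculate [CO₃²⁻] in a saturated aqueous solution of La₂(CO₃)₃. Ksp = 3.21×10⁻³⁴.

2.35×10⁻⁷ M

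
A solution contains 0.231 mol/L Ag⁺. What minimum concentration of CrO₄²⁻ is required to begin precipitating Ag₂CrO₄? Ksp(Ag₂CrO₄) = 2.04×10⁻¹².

A salt starts to precipitate once the ion product Q reaches its Ksp.
Ag₂CrO₄(s) ⇌ 2 Ag⁺(aq) + CrO₄²⁻(aq)
Ksp = [Ag⁺]^2[CrO₄²⁻] = [CrO₄²⁻](0.231)^2
[CrO₄²⁻] = 2.04×10⁻¹² / (0.231)^2 = 3.82×10⁻¹¹
[CrO₄²⁻] = 3.82×10⁻¹¹ mol/L

3.82×10⁻¹¹ M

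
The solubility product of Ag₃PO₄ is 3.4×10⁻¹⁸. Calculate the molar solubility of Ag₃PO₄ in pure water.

Ag₃PO₄(s) ⇌ 3 Ag⁺(aq) + PO₄³⁻(aq)
With molar solubility s: [Ag⁺] = 3s, [PO₄³⁻] = s.
Ksp = [Ag⁺]^3[PO₄³⁻] = (3s)^3 · s = 27s^4
27s^4 = 3.4×10⁻¹⁸  ⇒  s^4 = 1.3×10⁻¹⁹
s = 1.9×10⁻⁵ mol L⁻¹

1.9×10⁻⁵ M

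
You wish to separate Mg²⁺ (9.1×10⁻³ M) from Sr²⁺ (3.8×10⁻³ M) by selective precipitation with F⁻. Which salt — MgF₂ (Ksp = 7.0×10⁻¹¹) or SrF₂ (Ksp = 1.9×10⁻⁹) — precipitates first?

MgF₂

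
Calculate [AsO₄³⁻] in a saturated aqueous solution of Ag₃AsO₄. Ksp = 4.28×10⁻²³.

Ag₃AsO₄(s) ⇌ 3 Ag⁺(aq) + AsO₄³⁻(aq)
For each mole of Ag₃AsO₄ that dissolves per liter, [Ag⁺] = 3s and [AsO₄³⁻] = s; let s denote this solubility.
Ksp = [Ag⁺]^3[AsO₄³⁻] = (3s)^3 · s = 27s^4 = 4.28×10⁻²³
s = 1.12×10⁻⁶ M
[AsO₄³⁻] = s = 1.12×10⁻⁶ M

1.12×10⁻⁶ M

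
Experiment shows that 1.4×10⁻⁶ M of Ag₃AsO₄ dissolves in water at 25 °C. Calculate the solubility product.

Ag₃AsO₄(s) ⇌ 3 Ag⁺(aq) + AsO₄³⁻(aq)
If s mol/L of Ag₃AsO₄ dissolves, [Ag⁺] = 3s and [AsO₄³⁻] = s.
Ksp = [Ag⁺]^3[AsO₄³⁻] = (3s)^3 · s = 27s^4
Ksp = 27 × (1.4×10⁻⁶)^4 = 1.0×10⁻²²

Ksp = 1.0×10⁻²²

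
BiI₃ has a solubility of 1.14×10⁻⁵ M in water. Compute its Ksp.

BiI₃(s) ⇌ Bi³⁺(aq) + 3 I⁻(aq)
With molar solubility s: [Bi³⁺] = s, [I⁻] = 3s.
Ksp = [Bi³⁺][I⁻]^3 = s · (3s)^3 = 27s^4
Ksp = 27 × (1.14×10⁻⁵)^4 = 4.56×10⁻¹⁹

Ksp = 4.56×10⁻¹⁹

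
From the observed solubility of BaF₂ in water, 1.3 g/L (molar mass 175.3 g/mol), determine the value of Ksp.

Ksp = 1.6×10⁻⁶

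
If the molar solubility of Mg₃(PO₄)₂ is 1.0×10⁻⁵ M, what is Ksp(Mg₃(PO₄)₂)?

Mg₃(PO₄)₂(s) ⇌ 3 Mg²⁺(aq) + 2 PO₄³⁻(aq)
For each mole of Mg₃(PO₄)₂ that dissolves per liter, [Mg²⁺] = 3s and [PO₄³⁻] = 2s; let s denote this solubility.
Ksp = [Mg²⁺]^3[PO₄³⁻]^2 = (3s)^3 · (2s)^2 = 108s^5
Ksp = 108 × (1.0×10⁻⁵)^5 = 1.1×10⁻²³

Ksp = 1.1×10⁻²³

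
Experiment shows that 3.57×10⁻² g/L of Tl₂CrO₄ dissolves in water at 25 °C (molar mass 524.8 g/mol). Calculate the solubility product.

Ksp = 1.26×10⁻¹²

Molar solubility s = (3.57×10⁻² g/L) / (524.8 g/mol) = 6.8026×10⁻⁵ mol/L
Tl₂CrO₄(s) ⇌ 2 Tl⁺(aq) + CrO₄²⁻(aq)
With molar solubility s: [Tl⁺] = 2s, [CrO₄²⁻] = s.
Ksp = [Tl⁺]^2[CrO₄²⁻] = (2s)^2 · s = 4s^3
Ksp = 4 × (6.8026×10⁻⁵)^3 = 1.26×10⁻¹²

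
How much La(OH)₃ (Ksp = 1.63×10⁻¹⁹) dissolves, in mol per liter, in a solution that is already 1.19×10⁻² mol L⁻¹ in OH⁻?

La(OH)₃(s) ⇌ La³⁺(aq) + 3 OH⁻(aq)
With OH⁻ already at 1.19×10⁻² mol L⁻¹ and s small, take [OH⁻] ≈ 1.19×10⁻² mol L⁻¹ and [La³⁺] = s.
Ksp = [La³⁺][OH⁻]^3 = s(1.19×10⁻²)^3
s = 1.63×10⁻¹⁹ / (1.19×10⁻²)^3 = 9.67×10⁻¹⁴
s = 9.67×10⁻¹⁴ mol L⁻¹

9.67×10⁻¹⁴ M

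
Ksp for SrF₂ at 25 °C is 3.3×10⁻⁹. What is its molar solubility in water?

SrF₂(s) ⇌ Sr²⁺(aq) + 2 F⁻(aq)
Call the molar solubility s, so that [Sr²⁺] = s and [F⁻] = 2s.
Ksp = [Sr²⁺][F⁻]^2 = s · (2s)^2 = 4s^3
4s^3 = 3.3×10⁻⁹  ⇒  s^3 = 8.3×10⁻¹⁰
s = 9.4×10⁻⁴ mol L⁻¹

9.4×10⁻⁴ M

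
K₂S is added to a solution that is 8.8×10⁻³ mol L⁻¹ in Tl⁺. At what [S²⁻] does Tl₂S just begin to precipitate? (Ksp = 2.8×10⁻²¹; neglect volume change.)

3.6×10⁻¹⁷ M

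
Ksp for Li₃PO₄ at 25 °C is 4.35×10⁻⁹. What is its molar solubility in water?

3.56×10⁻³ M

Li₃PO₄(s) ⇌ 3 Li⁺(aq) + PO₄³⁻(aq)
For each mole of Li₃PO₄ that dissolves per liter, [Li⁺] = 3s and [PO₄³⁻] = s; let s denote this solubility.
Ksp = [Li⁺]^3[PO₄³⁻] = (3s)^3 · s = 27s^4
27s^4 = 4.35×10⁻⁹  ⇒  s^4 = 1.61×10⁻¹⁰
s = 3.56×10⁻³ mol L⁻¹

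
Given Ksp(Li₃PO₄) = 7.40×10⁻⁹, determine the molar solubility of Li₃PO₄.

Li₃PO₄(s) ⇌ 3 Li⁺(aq) + PO₄³⁻(aq)
With molar solubility s: [Li⁺] = 3s, [PO₄³⁻] = s.
Ksp = [Li⁺]^3[PO₄³⁻] = (3s)^3 · s = 27s^4
27s^4 = 7.40×10⁻⁹  ⇒  s^4 = 2.74×10⁻¹⁰
s = (2.74×10⁻¹⁰)^(1/4) = 4.07×10⁻³ mol/L

4.07×10⁻³ M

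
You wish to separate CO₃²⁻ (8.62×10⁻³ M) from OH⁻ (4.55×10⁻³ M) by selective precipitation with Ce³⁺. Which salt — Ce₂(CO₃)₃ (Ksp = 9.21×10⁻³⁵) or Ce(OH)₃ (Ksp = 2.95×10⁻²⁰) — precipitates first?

Ce₂(CO₃)₃

Precipitation of each salt begins when its ion product equals Ksp.
For Ce₂(CO₃)₃: [Ce³⁺] = (Ksp/[CO₃²⁻]^3)^(1/2) = 1.20×10⁻¹⁴ M
For Ce(OH)₃: [Ce³⁺] = (Ksp/[OH⁻]^3) = 3.13×10⁻¹³ M
Ce₂(CO₃)₃ requires the lower [Ce³⁺], so it precipitates first.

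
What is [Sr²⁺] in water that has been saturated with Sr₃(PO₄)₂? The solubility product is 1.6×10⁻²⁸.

3.2×10⁻⁶ M

Sr₃(PO₄)₂(s) ⇌ 3 Sr²⁺(aq) + 2 PO₄³⁻(aq)
Call the molar solubility s, so that [Sr²⁺] = 3s and [PO₄³⁻] = 2s.
Ksp = [Sr²⁺]^3[PO₄³⁻]^2 = (3s)^3 · (2s)^2 = 108s^5 = 1.6×10⁻²⁸
s = 1.1×10⁻⁶ mol/L
[Sr²⁺] = 3s = 3.2×10⁻⁶ mol/L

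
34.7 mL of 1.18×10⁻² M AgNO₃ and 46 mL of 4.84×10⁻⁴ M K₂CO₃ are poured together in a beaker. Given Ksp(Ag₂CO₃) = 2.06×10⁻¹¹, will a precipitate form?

Yes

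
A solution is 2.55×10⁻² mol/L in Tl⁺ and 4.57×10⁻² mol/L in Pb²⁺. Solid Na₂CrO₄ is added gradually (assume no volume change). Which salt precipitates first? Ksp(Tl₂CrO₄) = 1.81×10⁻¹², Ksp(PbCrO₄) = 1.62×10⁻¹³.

A salt starts to precipitate once the ion product Q reaches its Ksp.
For Tl₂CrO₄: [CrO₄²⁻] = (Ksp/[Tl⁺]^2) = 2.78×10⁻⁹ mol/L
For PbCrO₄: [CrO₄²⁻] = (Ksp/[Pb²⁺]) = 3.54×10⁻¹² mol/L
Since PbCrO₄ needs less CrO₄²⁻ to reach saturation, it precipitates first.

PbCrO₄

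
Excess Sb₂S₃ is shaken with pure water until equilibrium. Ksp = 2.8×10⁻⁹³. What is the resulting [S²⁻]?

3.6×10⁻¹⁹ M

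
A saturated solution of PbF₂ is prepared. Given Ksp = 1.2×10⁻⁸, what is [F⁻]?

2.9×10⁻³ M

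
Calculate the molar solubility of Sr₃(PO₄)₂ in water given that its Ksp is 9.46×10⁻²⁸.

1.54×10⁻⁶ M

Sr₃(PO₄)₂(s) ⇌ 3 Sr²⁺(aq) + 2 PO₄³⁻(aq)
Call the molar solubility s, so that [Sr²⁺] = 3s and [PO₄³⁻] = 2s.
Ksp = [Sr²⁺]^3[PO₄³⁻]^2 = (3s)^3 · (2s)^2 = 108s^5
108s^5 = 9.46×10⁻²⁸  ⇒  s^5 = 8.76×10⁻³⁰
Taking the 5th root, s = 1.54×10⁻⁶ M.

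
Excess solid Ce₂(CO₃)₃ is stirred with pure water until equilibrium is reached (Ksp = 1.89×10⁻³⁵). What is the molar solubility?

4.45×10⁻⁸ M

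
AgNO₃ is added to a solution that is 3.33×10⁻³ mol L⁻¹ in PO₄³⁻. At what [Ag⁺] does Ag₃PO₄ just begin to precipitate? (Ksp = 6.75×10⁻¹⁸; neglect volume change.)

Precipitation begins when Q = Ksp.
Ag₃PO₄(s) ⇌ 3 Ag⁺(aq) + PO₄³⁻(aq)
Ksp = [Ag⁺]^3[PO₄³⁻] = [Ag⁺]^3(3.33×10⁻³)
[Ag⁺]^3 = 6.75×10⁻¹⁸ / (3.33×10⁻³) = 2.03×10⁻¹⁵
[Ag⁺] = 1.27×10⁻⁵ mol L⁻¹

1.27×10⁻⁵ M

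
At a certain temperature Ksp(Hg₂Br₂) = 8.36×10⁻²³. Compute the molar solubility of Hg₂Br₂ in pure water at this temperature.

2.75×10⁻⁸ M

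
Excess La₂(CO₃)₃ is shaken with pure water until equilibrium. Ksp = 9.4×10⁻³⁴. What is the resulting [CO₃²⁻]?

La₂(CO₃)₃(s) ⇌ 2 La³⁺(aq) + 3 CO₃²⁻(aq)
If s mol/L of La₂(CO₃)₃ dissolves, [La³⁺] = 2s and [CO₃²⁻] = 3s.
Ksp = [La³⁺]^2[CO₃²⁻]^3 = (2s)^2 · (3s)^3 = 108s^5 = 9.4×10⁻³⁴
s = 9.7×10⁻⁸ mol/L
[CO₃²⁻] = 3s = 2.9×10⁻⁷ mol/L

2.9×10⁻⁷ M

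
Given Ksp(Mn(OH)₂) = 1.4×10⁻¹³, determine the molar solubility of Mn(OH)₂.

3.3×10⁻⁵ M

Mn(OH)₂(s) ⇌ Mn²⁺(aq) + 2 OH⁻(aq)
Let s be the molar solubility. Then [Mn²⁺] = s and [OH⁻] = 2s.
Ksp = [Mn²⁺][OH⁻]^2 = s · (2s)^2 = 4s^3
4s^3 = 1.4×10⁻¹³  ⇒  s^3 = 3.5×10⁻¹⁴
s = (3.5×10⁻¹⁴)^(1/3) = 3.3×10⁻⁵ M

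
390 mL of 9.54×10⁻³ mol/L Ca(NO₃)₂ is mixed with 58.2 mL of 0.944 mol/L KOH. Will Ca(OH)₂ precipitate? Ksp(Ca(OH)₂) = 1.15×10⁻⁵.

After mixing, V = 390 mL + 58.2 mL = 448.2 mL.
[Ca²⁺] = (9.54×10⁻³)(390)/448.2 = 8.30×10⁻³ mol/L
[OH⁻] = (0.944)(58.2)/448.2 = 0.123 mol/L
Q = [Ca²⁺][OH⁻]^2 = 1.25×10⁻⁴
Because Q > Ksp (1.25×10⁻⁴ vs 1.15×10⁻⁵), a precipitate of Ca(OH)₂ forms.

Yes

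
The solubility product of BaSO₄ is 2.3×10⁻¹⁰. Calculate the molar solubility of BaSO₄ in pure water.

BaSO₄(s) ⇌ Ba²⁺(aq) + SO₄²⁻(aq)
Call the molar solubility s, so that [Ba²⁺] = s and [SO₄²⁻] = s.
Ksp = [Ba²⁺][SO₄²⁻] = s · s = s^2
s^2 = 2.3×10⁻¹⁰
Taking the 2nd root, s = 1.5×10⁻⁵ mol L⁻¹.

1.5×10⁻⁵ M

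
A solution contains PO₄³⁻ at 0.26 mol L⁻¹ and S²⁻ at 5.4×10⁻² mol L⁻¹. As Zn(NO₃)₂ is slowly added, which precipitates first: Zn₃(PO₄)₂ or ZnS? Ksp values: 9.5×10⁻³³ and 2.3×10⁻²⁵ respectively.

The threshold for precipitation is Q = Ksp.
For Zn₃(PO₄)₂: [Zn²⁺] = (Ksp/[PO₄³⁻]^2)^(1/3) = 5.2×10⁻¹¹ mol L⁻¹
For ZnS: [Zn²⁺] = (Ksp/[S²⁻]) = 4.3×10⁻²⁴ mol L⁻¹
ZnS requires the lower [Zn²⁺], so it precipitates first.

ZnS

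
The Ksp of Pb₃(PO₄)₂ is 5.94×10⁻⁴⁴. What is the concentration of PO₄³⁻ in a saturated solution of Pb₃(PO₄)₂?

1.77×10⁻⁹ M

Pb₃(PO₄)₂(s) ⇌ 3 Pb²⁺(aq) + 2 PO₄³⁻(aq)
Let s be the molar solubility. Then [Pb²⁺] = 3s and [PO₄³⁻] = 2s.
Ksp = [Pb²⁺]^3[PO₄³⁻]^2 = (3s)^3 · (2s)^2 = 108s^5 = 5.94×10⁻⁴⁴
s = 8.87×10⁻¹⁰ mol/L
[PO₄³⁻] = 2s = 1.77×10⁻⁹ mol/L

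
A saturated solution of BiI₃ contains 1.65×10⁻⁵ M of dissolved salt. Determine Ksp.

BiI₃(s) ⇌ Bi³⁺(aq) + 3 I⁻(aq)
With molar solubility s: [Bi³⁺] = s, [I⁻] = 3s.
Ksp = [Bi³⁺][I⁻]^3 = s · (3s)^3 = 27s^4
Ksp = 27 × (1.65×10⁻⁵)^4 = 2.00×10⁻¹⁸

Ksp = 2.00×10⁻¹⁸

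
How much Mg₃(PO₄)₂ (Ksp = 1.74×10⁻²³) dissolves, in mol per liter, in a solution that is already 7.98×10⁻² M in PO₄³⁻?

4.66×10⁻⁸ M

Mg₃(PO₄)₂(s) ⇌ 3 Mg²⁺(aq) + 2 PO₄³⁻(aq)
The solution already contains PO₄³⁻ at 7.98×10⁻² M. Let s be the molar solubility of Mg₃(PO₄)₂.
[PO₄³⁻] ≈ 7.98×10⁻² M (common ion dominates); [Mg²⁺] = 3s.
Ksp = [Mg²⁺]^3[PO₄³⁻]^2 = (3s)^3(7.98×10⁻²)^2
(3s)^3 = 1.74×10⁻²³ / (7.98×10⁻²)^2 = 2.73×10⁻²¹
s = 4.66×10⁻⁸ M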